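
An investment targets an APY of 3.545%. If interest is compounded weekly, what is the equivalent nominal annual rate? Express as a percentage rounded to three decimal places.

3.485%

(1 + r/52)^52 − 1 = 0.03545, so 1 + r/52 = 1.03545^(1/52).
r/52 = 0.000670, so r = 0.034848 = 3.485%.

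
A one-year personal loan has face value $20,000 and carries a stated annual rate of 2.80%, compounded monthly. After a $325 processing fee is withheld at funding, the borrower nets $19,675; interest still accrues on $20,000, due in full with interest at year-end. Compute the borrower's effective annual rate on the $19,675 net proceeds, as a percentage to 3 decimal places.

Amount owed after one year: 20,000 × (1 + 0.0280/12)^12 = 20,000 × 1.028362 = $20,567.24.
Effective rate on net proceeds: 20,567.24 / 19,675 − 1 = 0.045349 = 4.535%.

4.535%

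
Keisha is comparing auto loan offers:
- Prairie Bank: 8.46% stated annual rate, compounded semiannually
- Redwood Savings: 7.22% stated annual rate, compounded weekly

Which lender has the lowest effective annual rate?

Redwood Savings

Prairie Bank: (1 + 0.0846/2)^2 − 1 = 8.639%
Redwood Savings: (1 + 0.0722/52)^52 − 1 = 7.482%
The lowest effective annual rate is Redwood Savings at 7.482%.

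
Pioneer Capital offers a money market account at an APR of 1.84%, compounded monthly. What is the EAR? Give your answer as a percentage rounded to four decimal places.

1.8556%

EAR = (1 + 0.0184/12)^12 − 1.
= (1 + 0.001533)^12 − 1 = 1.018556 − 1 = 1.8556%.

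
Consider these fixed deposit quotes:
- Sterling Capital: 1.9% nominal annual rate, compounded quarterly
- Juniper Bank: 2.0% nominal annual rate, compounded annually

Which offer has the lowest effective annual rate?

Sterling Capital: (1 + 0.019/4)^4 − 1 = 1.914%
Juniper Bank: compounded annually, EAR = 2.000%
The lowest effective annual rate is Sterling Capital at 1.914%.

Sterling Capital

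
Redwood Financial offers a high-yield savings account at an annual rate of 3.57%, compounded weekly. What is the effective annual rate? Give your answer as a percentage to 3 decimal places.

EAR = (1 + 0.0357/52)^52 − 1.
= (1 + 0.000687)^52 − 1 = 1.036332 − 1 = 3.633%.

3.633%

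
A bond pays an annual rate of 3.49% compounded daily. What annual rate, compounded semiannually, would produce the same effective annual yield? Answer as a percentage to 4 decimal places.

3.5205%

EAR = (1 + 0.0349/365)^365 − 1 = 0.035514.
Solve (1 + r/2)^2 = 1.035514: r/2 = 1.035514^(1/2) − 1 = 0.017602, so r = 0.035205 = 3.5205%.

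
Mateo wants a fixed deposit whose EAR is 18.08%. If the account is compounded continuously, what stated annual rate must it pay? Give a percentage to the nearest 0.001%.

16.619%

Continuous: nominal r satisfies e^r − 1 = 0.1808.
r = ln(1 + 0.1808) = ln(1.1808) = 0.166192 = 16.619%.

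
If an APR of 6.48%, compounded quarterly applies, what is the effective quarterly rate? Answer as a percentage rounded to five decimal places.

1.62000%

With a nominal annual rate compounded quarterly, the periodic rate is the nominal rate divided by 4.
i = 0.0648 / 4 = 0.0162000 = 1.62000%.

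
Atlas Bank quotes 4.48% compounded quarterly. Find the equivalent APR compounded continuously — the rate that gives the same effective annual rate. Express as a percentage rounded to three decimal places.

EAR = (1 + 0.0448/4)^4 − 1 = 0.045558.
Equivalent continuous rate: r = ln(1 + 0.045558) = 0.044551 = 4.455%.

4.455%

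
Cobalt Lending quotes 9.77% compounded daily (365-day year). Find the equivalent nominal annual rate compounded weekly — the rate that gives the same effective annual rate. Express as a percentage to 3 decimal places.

EAR = (1 + 0.0977/365)^365 − 1 = 0.102618.
Solve (1 + r/52)^52 = 1.102618: r/52 = 1.102618^(1/52) − 1 = 0.001880, so r = 0.097779 = 9.778%.

9.778%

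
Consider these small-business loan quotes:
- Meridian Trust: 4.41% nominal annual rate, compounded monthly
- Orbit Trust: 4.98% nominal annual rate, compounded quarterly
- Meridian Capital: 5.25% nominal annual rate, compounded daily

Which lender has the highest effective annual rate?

Meridian Trust: (1 + 0.0441/12)^12 − 1 = 4.500%
Orbit Trust: (1 + 0.0498/4)^4 − 1 = 5.074%
Meridian Capital: (1 + 0.0525/365)^365 − 1 = 5.390%
The highest effective annual rate is Meridian Capital at 5.390%.

Meridian Capital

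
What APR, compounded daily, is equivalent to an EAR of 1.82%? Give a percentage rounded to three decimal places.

(1 + r/365)^365 − 1 = 0.0182, so 1 + r/365 = 1.0182^(1/365).
r/365 = 0.000049, so r = 0.018037 = 1.804%.

1.804%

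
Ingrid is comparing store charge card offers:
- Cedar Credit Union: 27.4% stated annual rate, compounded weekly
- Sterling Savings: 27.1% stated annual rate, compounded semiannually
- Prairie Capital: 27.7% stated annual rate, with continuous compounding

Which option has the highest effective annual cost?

Cedar Credit Union: (1 + 0.274/52)^52 − 1 = 31.427%
Sterling Savings: (1 + 0.271/2)^2 − 1 = 28.936%
Prairie Capital: e^0.277 − 1 = 31.917%
The highest effective annual rate is Prairie Capital at 31.917%.

Prairie Capital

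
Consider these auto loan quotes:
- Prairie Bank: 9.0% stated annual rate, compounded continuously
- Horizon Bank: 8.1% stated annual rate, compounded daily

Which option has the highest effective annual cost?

Prairie Bank: e^0.090 − 1 = 9.417%
Horizon Bank: (1 + 0.081/365)^365 − 1 = 8.436%
The highest effective annual rate is Prairie Bank at 9.417%.

Prairie Bank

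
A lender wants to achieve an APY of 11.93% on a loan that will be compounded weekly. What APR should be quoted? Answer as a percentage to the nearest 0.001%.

11.283%

(1 + r/52)^52 − 1 = 0.1193, so 1 + r/52 = 1.1193^(1/52).
r/52 = 0.002170, so r = 0.112826 = 11.283%.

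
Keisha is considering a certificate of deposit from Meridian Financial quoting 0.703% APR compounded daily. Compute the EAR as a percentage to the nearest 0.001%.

0.705%

EAR = (1 + 0.00703/365)^365 − 1.
= (1 + 0.000019)^365 − 1 = 1.007055 − 1 = 0.705%.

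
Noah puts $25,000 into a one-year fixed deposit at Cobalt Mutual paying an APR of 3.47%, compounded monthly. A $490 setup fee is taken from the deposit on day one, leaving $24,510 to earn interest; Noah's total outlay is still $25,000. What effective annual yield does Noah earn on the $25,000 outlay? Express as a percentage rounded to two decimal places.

1.50%

Value after one year: 24,510 × (1 + 0.0347/12)^12 = 24,510 × 1.035257 = $25,374.15.
Effective yield on the $25,000 outlay: 25,374.15 / 25,000 − 1 = 0.014966 = 1.50%.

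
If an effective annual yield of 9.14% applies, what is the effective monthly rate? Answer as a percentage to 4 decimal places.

The per-month rate i satisfies (1 + i)^12 = 1 + 0.0914.
i = 1.0914^(1/12) − 1 = 0.0073151 = 0.7315%.

0.7315%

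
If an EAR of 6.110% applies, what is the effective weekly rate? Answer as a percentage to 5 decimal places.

0.11412%

The per-week rate i satisfies (1 + i)^52 = 1 + 0.06110.
i = 1.06110^(1/52) − 1 = 0.0011412 = 0.11412%.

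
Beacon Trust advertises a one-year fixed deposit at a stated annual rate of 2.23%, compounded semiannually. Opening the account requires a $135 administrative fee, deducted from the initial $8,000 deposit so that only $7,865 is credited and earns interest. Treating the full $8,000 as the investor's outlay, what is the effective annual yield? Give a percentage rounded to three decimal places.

0.517%

Value after one year: 7,865 × (1 + 0.0223/2)^2 = 7,865 × 1.022424 = $8,041.37.
Effective yield on the $8,000 outlay: 8,041.37 / 8,000 − 1 = 0.005171 = 0.517%.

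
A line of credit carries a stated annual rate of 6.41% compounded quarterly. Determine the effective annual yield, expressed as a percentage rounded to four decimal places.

6.5657%

EAR = (1 + 0.0641/4)^4 − 1.
= (1 + 0.016025)^4 − 1 = 1.065657 − 1 = 6.5657%.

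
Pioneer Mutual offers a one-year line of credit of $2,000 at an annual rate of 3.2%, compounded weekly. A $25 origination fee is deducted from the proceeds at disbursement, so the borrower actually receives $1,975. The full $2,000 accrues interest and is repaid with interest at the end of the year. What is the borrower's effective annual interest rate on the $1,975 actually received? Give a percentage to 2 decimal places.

Amount owed after one year: 2,000 × (1 + 0.032/52)^52 = 2,000 × 1.032507 = $2,065.01.
Effective rate on net proceeds: 2,065.01 / 1,975 − 1 = 0.045577 = 4.56%.

4.56%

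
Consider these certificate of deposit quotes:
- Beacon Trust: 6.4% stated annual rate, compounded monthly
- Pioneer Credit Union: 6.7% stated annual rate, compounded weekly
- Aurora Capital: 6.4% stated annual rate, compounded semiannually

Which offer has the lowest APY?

Aurora Capital

Beacon Trust: (1 + 0.064/12)^12 − 1 = 6.591%
Pioneer Credit Union: (1 + 0.067/52)^52 − 1 = 6.925%
Aurora Capital: (1 + 0.064/2)^2 − 1 = 6.502%
The lowest effective annual rate is Aurora Capital at 6.502%.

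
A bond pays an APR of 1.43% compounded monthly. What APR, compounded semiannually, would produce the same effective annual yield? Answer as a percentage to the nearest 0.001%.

EAR = (1 + 0.0143/12)^12 − 1 = 0.014394.
Solve (1 + r/2)^2 = 1.014394: r/2 = 1.014394^(1/2) − 1 = 0.007171, so r = 0.014343 = 1.434%.

1.434%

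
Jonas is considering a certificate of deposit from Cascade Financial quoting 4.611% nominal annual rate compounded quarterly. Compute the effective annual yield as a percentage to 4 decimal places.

4.6913%

EAR = (1 + 0.04611/4)^4 − 1.
= (1 + 0.011527)^4 − 1 = 1.046913 − 1 = 4.6913%.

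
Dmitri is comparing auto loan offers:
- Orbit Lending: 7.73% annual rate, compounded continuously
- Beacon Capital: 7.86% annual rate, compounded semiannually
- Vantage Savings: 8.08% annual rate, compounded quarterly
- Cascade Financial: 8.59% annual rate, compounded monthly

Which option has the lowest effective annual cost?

Beacon Capital

Orbit Lending: e^0.0773 − 1 = 8.037%
Beacon Capital: (1 + 0.0786/2)^2 − 1 = 8.014%
Vantage Savings: (1 + 0.0808/4)^4 − 1 = 8.328%
Cascade Financial: (1 + 0.0859/12)^12 − 1 = 8.936%
The lowest effective annual rate is Beacon Capital at 8.014%.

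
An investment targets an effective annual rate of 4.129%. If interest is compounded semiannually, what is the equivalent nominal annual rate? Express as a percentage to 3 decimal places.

(1 + r/2)^2 − 1 = 0.04129, so 1 + r/2 = 1.04129^(1/2).
r/2 = 0.020436, so r = 0.040872 = 4.087%.

4.087%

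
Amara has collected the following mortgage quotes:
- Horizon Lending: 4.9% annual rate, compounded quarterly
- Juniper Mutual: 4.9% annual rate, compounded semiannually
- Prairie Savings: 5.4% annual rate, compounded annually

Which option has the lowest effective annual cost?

Juniper Mutual

Horizon Lending: (1 + 0.049/4)^4 − 1 = 4.991%
Juniper Mutual: (1 + 0.049/2)^2 − 1 = 4.960%
Prairie Savings: compounded annually, EAR = 5.400%
The lowest effective annual rate is Juniper Mutual at 4.960%.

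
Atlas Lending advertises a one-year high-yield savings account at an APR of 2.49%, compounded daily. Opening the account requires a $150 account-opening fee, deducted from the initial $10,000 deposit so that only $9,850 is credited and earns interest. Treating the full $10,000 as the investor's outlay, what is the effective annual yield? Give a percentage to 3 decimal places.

Value after one year: 9,850 × (1 + 0.0249/365)^365 = 9,850 × 1.025212 = $10,098.34.
Effective yield on the $10,000 outlay: 10,098.34 / 10,000 − 1 = 0.009834 = 0.983%.

0.983%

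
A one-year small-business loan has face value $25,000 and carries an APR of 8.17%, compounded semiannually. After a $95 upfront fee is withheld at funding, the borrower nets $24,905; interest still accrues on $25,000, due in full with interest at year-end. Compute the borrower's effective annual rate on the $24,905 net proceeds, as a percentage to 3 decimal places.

8.750%

Amount owed after one year: 25,000 × (1 + 0.0817/2)^2 = 25,000 × 1.083369 = $27,084.22.
Effective rate on net proceeds: 27,084.22 / 24,905 − 1 = 0.087501 = 8.750%.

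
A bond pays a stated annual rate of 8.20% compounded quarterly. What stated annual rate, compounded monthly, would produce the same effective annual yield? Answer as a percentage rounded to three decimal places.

8.145%

EAR = (1 + 0.0820/4)^4 − 1 = 0.084556.
Solve (1 + r/12)^12 = 1.084556: r/12 = 1.084556^(1/12) − 1 = 0.006787, so r = 0.081446 = 8.145%.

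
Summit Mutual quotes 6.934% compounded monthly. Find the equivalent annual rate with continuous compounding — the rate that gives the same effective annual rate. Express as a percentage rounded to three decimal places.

6.914%

EAR = (1 + 0.06934/12)^12 − 1 = 0.071587.
Equivalent continuous rate: r = ln(1 + 0.071587) = 0.069140 = 6.914%.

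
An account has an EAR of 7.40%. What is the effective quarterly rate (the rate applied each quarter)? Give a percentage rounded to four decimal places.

1.8008%

The per-quarter rate i satisfies (1 + i)^4 = 1 + 0.0740.
i = 1.0740^(1/4) − 1 = 0.0180077 = 1.8008%.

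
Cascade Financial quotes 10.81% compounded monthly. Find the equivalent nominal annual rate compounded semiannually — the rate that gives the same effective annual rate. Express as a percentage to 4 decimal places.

EAR = (1 + 0.1081/12)^12 − 1 = 0.113620.
Solve (1 + r/2)^2 = 1.113620: r/2 = 1.113620^(1/2) − 1 = 0.055282, so r = 0.110564 = 11.0564%.

11.0564%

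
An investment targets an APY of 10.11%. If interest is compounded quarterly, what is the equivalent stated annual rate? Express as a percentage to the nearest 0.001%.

(1 + r/4)^4 − 1 = 0.1011, so 1 + r/4 = 1.1011^(1/4).
r/4 = 0.024370, so r = 0.097478 = 9.748%.

9.748%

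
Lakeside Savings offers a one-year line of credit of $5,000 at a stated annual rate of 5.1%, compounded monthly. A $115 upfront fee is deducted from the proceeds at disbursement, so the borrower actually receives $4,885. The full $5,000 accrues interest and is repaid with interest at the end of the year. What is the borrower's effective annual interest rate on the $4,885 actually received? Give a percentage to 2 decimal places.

7.70%

Amount owed after one year: 5,000 × (1 + 0.051/12)^12 = 5,000 × 1.052209 = $5,261.05.
Effective rate on net proceeds: 5,261.05 / 4,885 − 1 = 0.076980 = 7.70%.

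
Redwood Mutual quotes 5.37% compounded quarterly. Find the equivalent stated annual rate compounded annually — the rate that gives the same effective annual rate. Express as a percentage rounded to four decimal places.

5.4791%

EAR = (1 + 0.0537/4)^4 − 1 = 0.054791.
Compounded annually, the equivalent nominal rate is the EAR itself: 5.4791%.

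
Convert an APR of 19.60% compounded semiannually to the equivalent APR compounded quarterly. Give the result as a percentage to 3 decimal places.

EAR = (1 + 0.1960/2)^2 − 1 = 0.205604.
Solve (1 + r/4)^4 = 1.205604: r/4 = 1.205604^(1/4) − 1 = 0.047855, so r = 0.191420 = 19.142%.

19.142%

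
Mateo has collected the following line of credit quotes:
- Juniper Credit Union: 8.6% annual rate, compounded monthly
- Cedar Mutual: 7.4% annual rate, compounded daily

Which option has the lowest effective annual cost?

Cedar Mutual

Juniper Credit Union: (1 + 0.086/12)^12 − 1 = 8.947%
Cedar Mutual: (1 + 0.074/365)^365 − 1 = 7.680%
The lowest effective annual rate is Cedar Mutual at 7.680%.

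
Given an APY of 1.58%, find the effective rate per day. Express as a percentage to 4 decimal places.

0.0043%

The per-day rate i satisfies (1 + i)^365 = 1 + 0.0158.
i = 1.0158^(1/365) − 1 = 0.0000430 = 0.0043%.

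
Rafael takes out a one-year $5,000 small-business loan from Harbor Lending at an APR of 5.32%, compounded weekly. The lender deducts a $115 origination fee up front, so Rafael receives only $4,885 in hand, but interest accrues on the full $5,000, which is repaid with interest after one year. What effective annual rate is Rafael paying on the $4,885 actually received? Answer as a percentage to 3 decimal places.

Amount owed after one year: 5,000 × (1 + 0.0532/52)^52 = 5,000 × 1.054612 = $5,273.06.
Effective rate on net proceeds: 5,273.06 / 4,885 − 1 = 0.079439 = 7.944%.

7.944%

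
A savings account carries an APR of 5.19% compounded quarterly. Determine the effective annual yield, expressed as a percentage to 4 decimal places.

5.2919%

EAR = (1 + 0.0519/4)^4 − 1.
= (1 + 0.012975)^4 − 1 = 1.052919 − 1 = 5.2919%.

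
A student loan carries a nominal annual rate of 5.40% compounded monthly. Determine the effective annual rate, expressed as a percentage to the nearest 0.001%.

5.536%

EAR = (1 + 0.0540/12)^12 − 1.
= 1.055357 − 1 = 5.536%.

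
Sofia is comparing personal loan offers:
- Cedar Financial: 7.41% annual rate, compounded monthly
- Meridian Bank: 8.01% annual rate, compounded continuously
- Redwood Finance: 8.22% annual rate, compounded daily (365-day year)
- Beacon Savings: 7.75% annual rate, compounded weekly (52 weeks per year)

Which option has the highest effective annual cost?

Redwood Finance

Cedar Financial: (1 + 0.0741/12)^12 − 1 = 7.667%
Meridian Bank: e^0.0801 − 1 = 8.340%
Redwood Finance: (1 + 0.0822/365)^365 − 1 = 8.566%
Beacon Savings: (1 + 0.0775/52)^52 − 1 = 8.052%
The highest effective annual rate is Redwood Finance at 8.566%.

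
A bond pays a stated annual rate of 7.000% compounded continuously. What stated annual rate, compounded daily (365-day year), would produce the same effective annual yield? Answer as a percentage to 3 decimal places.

EAR under continuous compounding: e^0.07000 − 1 = 0.072508.
Solve (1 + r/365)^365 = 1.072508: r/365 = 1.072508^(1/365) − 1 = 0.000192, so r = 0.070007 = 7.001%.

7.001%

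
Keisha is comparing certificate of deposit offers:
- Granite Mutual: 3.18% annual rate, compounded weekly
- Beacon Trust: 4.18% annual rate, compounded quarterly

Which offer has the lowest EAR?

Granite Mutual

Granite Mutual: (1 + 0.0318/52)^52 − 1 = 3.230%
Beacon Trust: (1 + 0.0418/4)^4 − 1 = 4.246%
The lowest effective annual rate is Granite Mutual at 3.230%.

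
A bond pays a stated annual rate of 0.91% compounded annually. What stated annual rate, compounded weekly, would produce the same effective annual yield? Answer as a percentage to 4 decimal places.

0.9060%

Compounded annually, EAR = nominal = 0.009100.
Solve (1 + r/52)^52 = 1.009100: r/52 = 1.009100^(1/52) − 1 = 0.000174, so r = 0.009060 = 0.9060%.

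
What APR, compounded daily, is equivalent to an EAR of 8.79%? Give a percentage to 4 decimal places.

8.4259%

(1 + r/365)^365 − 1 = 0.0879, so 1 + r/365 = 1.0879^(1/365).
r/365 = 0.000231, so r = 0.084259 = 8.4259%.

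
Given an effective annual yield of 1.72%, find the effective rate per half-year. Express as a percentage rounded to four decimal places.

0.8563%

The per-half-year rate i satisfies (1 + i)^2 = 1 + 0.0172.
i = 1.0172^(1/2) − 1 = 0.0085633 = 0.8563%.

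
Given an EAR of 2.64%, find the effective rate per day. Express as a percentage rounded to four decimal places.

0.0071%

The per-day rate i satisfies (1 + i)^365 = 1 + 0.0264.
i = 1.0264^(1/365) − 1 = 0.0000714 = 0.0071%.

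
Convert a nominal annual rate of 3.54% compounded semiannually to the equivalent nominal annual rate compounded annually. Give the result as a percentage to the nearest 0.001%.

EAR = (1 + 0.0354/2)^2 − 1 = 0.035713.
Compounded annually, the equivalent nominal rate is the EAR itself: 3.571%.

3.571%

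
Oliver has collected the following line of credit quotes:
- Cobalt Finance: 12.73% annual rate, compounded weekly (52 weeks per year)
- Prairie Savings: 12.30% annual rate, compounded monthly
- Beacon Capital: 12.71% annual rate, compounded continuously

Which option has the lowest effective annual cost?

Prairie Savings

Cobalt Finance: (1 + 0.1273/52)^52 − 1 = 13.558%
Prairie Savings: (1 + 0.1230/12)^12 − 1 = 13.018%
Beacon Capital: e^0.1271 − 1 = 13.553%
The lowest effective annual rate is Prairie Savings at 13.018%.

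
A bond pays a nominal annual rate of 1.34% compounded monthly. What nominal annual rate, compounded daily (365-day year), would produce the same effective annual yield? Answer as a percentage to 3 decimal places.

1.339%

EAR = (1 + 0.0134/12)^12 − 1 = 0.013483.
Solve (1 + r/365)^365 = 1.013483: r/365 = 1.013483^(1/365) − 1 = 0.000037, so r = 0.013393 = 1.339%.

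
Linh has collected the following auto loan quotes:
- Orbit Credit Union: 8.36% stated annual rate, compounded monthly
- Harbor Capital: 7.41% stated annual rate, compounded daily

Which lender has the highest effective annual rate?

Orbit Credit Union: (1 + 0.0836/12)^12 − 1 = 8.688%
Harbor Capital: (1 + 0.0741/365)^365 − 1 = 7.691%
The highest effective annual rate is Orbit Credit Union at 8.688%.

Orbit Credit Union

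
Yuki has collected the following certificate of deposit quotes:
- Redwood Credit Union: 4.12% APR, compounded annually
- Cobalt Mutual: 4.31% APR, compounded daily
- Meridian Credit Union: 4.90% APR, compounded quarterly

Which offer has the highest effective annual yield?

Meridian Credit Union

Redwood Credit Union: compounded annually, EAR = 4.120%
Cobalt Mutual: (1 + 0.0431/365)^365 − 1 = 4.404%
Meridian Credit Union: (1 + 0.0490/4)^4 − 1 = 4.991%
The highest effective annual rate is Meridian Credit Union at 4.991%.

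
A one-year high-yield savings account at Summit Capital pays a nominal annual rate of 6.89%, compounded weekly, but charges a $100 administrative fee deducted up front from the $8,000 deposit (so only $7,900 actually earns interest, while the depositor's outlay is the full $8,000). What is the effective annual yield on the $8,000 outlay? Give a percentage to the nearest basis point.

5.79%

Value after one year: 7,900 × (1 + 0.0689/52)^52 = 7,900 × 1.071280 = $8,463.11.
Effective yield on the $8,000 outlay: 8,463.11 / 8,000 − 1 = 0.057889 = 5.79%.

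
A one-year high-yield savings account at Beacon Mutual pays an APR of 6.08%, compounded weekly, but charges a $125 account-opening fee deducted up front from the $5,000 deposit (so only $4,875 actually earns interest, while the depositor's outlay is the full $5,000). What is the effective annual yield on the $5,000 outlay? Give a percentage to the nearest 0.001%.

Value after one year: 4,875 × (1 + 0.0608/52)^52 = 4,875 × 1.062649 = $5,180.41.
Effective yield on the $5,000 outlay: 5,180.41 / 5,000 − 1 = 0.036082 = 3.608%.

3.608%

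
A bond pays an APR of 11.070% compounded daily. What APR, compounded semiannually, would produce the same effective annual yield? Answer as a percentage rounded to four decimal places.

EAR = (1 + 0.11070/365)^365 − 1 = 0.117041.
Solve (1 + r/2)^2 = 1.117041: r/2 = 1.117041^(1/2) − 1 = 0.056902, so r = 0.113803 = 11.3803%.

11.3803%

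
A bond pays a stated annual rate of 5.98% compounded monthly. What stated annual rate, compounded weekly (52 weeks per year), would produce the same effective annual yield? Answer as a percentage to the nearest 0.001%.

5.969%

EAR = (1 + 0.0598/12)^12 − 1 = 0.061467.
Solve (1 + r/52)^52 = 1.061467: r/52 = 1.061467^(1/52) − 1 = 0.001148, so r = 0.059686 = 5.969%.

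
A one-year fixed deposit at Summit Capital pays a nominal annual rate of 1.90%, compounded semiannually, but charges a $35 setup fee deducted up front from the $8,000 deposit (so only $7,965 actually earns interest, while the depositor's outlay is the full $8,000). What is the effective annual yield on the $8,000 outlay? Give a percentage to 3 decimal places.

Value after one year: 7,965 × (1 + 0.0190/2)^2 = 7,965 × 1.019090 = $8,117.05.
Effective yield on the $8,000 outlay: 8,117.05 / 8,000 − 1 = 0.014632 = 1.463%.

1.463%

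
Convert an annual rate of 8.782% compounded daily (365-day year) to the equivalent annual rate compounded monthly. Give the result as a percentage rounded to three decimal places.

8.813%

EAR = (1 + 0.08782/365)^365 − 1 = 0.091780.
Solve (1 + r/12)^12 = 1.091780: r/12 = 1.091780^(1/12) − 1 = 0.007344, so r = 0.088131 = 8.813%.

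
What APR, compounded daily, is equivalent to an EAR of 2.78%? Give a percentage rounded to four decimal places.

(1 + r/365)^365 − 1 = 0.0278, so 1 + r/365 = 1.0278^(1/365).
r/365 = 0.000075, so r = 0.027422 = 2.7422%.

2.7422%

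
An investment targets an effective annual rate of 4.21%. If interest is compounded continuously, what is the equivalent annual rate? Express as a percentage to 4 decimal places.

Continuous: nominal r satisfies e^r − 1 = 0.0421.
r = ln(1 + 0.0421) = ln(1.0421) = 0.041238 = 4.1238%.

4.1238%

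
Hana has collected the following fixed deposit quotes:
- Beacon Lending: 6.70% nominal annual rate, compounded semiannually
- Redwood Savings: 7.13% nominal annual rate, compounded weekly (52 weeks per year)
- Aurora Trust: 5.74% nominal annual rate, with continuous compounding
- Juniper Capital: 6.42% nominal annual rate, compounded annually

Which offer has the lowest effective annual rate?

Aurora Trust

Beacon Lending: (1 + 0.0670/2)^2 − 1 = 6.812%
Redwood Savings: (1 + 0.0713/52)^52 − 1 = 7.385%
Aurora Trust: e^0.0574 − 1 = 5.908%
Juniper Capital: compounded annually, EAR = 6.420%
The lowest effective annual rate is Aurora Trust at 5.908%.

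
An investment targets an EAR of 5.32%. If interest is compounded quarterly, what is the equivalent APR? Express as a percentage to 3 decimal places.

5.217%

(1 + r/4)^4 − 1 = 0.0532, so 1 + r/4 = 1.0532^(1/4).
r/4 = 0.013043, so r = 0.052170 = 5.217%.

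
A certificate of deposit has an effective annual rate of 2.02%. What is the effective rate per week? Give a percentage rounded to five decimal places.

0.03847%

The per-week rate i satisfies (1 + i)^52 = 1 + 0.0202.
i = 1.0202^(1/52) − 1 = 0.0003847 = 0.03847%.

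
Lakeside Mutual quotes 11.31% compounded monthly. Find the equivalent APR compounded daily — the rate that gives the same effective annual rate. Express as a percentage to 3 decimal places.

11.259%

EAR = (1 + 0.1131/12)^12 − 1 = 0.119151.
Solve (1 + r/365)^365 = 1.119151: r/365 = 1.119151^(1/365) − 1 = 0.000308, so r = 0.112588 = 11.259%.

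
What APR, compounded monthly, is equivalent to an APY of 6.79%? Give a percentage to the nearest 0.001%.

(1 + r/12)^12 − 1 = 0.0679, so 1 + r/12 = 1.0679^(1/12).
r/12 = 0.005490, so r = 0.065874 = 6.587%.

6.587%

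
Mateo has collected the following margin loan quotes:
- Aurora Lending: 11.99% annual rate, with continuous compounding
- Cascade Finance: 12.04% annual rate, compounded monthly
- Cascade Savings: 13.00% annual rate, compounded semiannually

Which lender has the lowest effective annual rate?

Aurora Lending: e^0.1199 − 1 = 12.738%
Cascade Finance: (1 + 0.1204/12)^12 − 1 = 12.727%
Cascade Savings: (1 + 0.1300/2)^2 − 1 = 13.422%
The lowest effective annual rate is Cascade Finance at 12.727%.

Cascade Finance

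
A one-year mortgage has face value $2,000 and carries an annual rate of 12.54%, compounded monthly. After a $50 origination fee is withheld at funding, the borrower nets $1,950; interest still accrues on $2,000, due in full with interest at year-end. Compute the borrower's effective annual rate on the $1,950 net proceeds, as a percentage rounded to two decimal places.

16.19%

Amount owed after one year: 2,000 × (1 + 0.1254/12)^12 = 2,000 × 1.132864 = $2,265.73.
Effective rate on net proceeds: 2,265.73 / 1,950 − 1 = 0.161912 = 16.19%.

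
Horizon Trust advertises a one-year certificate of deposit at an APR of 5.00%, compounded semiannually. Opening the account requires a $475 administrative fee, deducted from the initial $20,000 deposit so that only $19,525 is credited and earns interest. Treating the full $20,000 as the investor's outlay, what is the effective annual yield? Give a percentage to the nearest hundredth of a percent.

2.57%

Value after one year: 19,525 × (1 + 0.0500/2)^2 = 19,525 × 1.050625 = $20,513.45.
Effective yield on the $20,000 outlay: 20,513.45 / 20,000 − 1 = 0.025673 = 2.57%.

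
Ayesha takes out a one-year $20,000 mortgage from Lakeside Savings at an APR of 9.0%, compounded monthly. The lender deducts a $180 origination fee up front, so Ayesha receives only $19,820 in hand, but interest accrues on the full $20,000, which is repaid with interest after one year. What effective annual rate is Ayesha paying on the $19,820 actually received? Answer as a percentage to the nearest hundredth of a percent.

10.37%

Amount owed after one year: 20,000 × (1 + 0.090/12)^12 = 20,000 × 1.093807 = $21,876.14.
Effective rate on net proceeds: 21,876.14 / 19,820 − 1 = 0.103741 = 10.37%.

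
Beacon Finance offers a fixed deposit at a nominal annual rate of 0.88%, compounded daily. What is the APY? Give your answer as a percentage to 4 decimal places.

EAR = (1 + 0.0088/365)^365 − 1.
= (1 + 0.000024)^365 − 1 = 1.008839 − 1 = 0.8839%.

0.8839%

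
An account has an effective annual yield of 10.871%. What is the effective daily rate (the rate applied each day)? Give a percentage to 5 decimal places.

The per-day rate i satisfies (1 + i)^365 = 1 + 0.10871.
i = 1.10871^(1/365) − 1 = 0.0002828 = 0.02828%.

0.02828%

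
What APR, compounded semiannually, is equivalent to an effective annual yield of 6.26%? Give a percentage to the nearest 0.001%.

6.165%

(1 + r/2)^2 − 1 = 0.0626, so 1 + r/2 = 1.0626^(1/2).
r/2 = 0.030825, so r = 0.061650 = 6.165%.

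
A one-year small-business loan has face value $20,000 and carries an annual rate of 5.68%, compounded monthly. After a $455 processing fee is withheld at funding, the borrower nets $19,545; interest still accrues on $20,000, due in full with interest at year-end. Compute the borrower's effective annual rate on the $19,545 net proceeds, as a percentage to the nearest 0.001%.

8.294%

Amount owed after one year: 20,000 × (1 + 0.0568/12)^12 = 20,000 × 1.058302 = $21,166.05.
Effective rate on net proceeds: 21,166.05 / 19,545 − 1 = 0.082939 = 8.294%.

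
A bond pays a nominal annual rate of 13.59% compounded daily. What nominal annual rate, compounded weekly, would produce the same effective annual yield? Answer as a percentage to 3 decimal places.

13.605%

EAR = (1 + 0.1359/365)^365 − 1 = 0.145538.
Solve (1 + r/52)^52 = 1.145538: r/52 = 1.145538^(1/52) − 1 = 0.002616, so r = 0.136052 = 13.605%.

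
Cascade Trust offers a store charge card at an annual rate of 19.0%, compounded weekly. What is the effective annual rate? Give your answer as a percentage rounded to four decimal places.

20.8831%

EAR = (1 + 0.190/52)^52 − 1.
= 1.208831 − 1 = 20.8831%.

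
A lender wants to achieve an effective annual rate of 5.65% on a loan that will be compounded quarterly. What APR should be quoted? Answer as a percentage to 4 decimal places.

5.5341%

(1 + r/4)^4 − 1 = 0.0565, so 1 + r/4 = 1.0565^(1/4).
r/4 = 0.013835, so r = 0.055341 = 5.5341%.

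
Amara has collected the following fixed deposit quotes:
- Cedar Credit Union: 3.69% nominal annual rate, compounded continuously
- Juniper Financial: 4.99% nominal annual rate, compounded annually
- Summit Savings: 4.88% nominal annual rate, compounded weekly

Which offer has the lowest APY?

Cedar Credit Union

Cedar Credit Union: e^0.0369 − 1 = 3.759%
Juniper Financial: compounded annually, EAR = 4.990%
Summit Savings: (1 + 0.0488/52)^52 − 1 = 4.999%
The lowest effective annual rate is Cedar Credit Union at 3.759%.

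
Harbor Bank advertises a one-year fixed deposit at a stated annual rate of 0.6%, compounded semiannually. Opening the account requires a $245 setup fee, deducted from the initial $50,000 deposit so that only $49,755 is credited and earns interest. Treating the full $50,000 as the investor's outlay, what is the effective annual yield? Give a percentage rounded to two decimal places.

0.11%

Value after one year: 49,755 × (1 + 0.006/2)^2 = 49,755 × 1.006009 = $50,053.98.
Effective yield on the $50,000 outlay: 50,053.98 / 50,000 − 1 = 0.001080 = 0.11%.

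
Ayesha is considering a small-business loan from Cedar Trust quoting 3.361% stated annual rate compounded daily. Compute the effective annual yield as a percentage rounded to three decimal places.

3.418%

EAR = (1 + 0.03361/365)^365 − 1.
= (1 + 0.000092)^365 − 1 = 1.034180 − 1 = 3.418%.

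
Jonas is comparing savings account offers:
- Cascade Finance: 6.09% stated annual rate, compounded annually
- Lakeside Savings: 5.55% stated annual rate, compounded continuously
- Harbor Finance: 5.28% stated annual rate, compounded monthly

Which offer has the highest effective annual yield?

Cascade Finance

Cascade Finance: compounded annually, EAR = 6.090%
Lakeside Savings: e^0.0555 − 1 = 5.707%
Harbor Finance: (1 + 0.0528/12)^12 − 1 = 5.410%
The highest effective annual rate is Cascade Finance at 6.090%.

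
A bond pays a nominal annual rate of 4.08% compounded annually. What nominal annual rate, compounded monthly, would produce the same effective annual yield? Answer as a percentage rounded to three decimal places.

4.006%

Compounded annually, EAR = nominal = 0.040800.
Solve (1 + r/12)^12 = 1.040800: r/12 = 1.040800^(1/12) − 1 = 0.003338, so r = 0.040056 = 4.006%.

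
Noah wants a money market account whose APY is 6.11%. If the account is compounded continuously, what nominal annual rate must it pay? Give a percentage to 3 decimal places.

Continuous: nominal r satisfies e^r − 1 = 0.0611.
r = ln(1 + 0.0611) = ln(1.0611) = 0.059306 = 5.931%.

5.931%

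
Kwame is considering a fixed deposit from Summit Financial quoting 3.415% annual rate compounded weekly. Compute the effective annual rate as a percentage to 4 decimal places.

3.4728%

EAR = (1 + 0.03415/52)^52 − 1.
= (1 + 0.000657)^52 − 1 = 1.034728 − 1 = 3.4728%.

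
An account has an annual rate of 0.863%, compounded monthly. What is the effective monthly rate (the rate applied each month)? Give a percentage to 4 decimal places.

0.0719%

With a nominal annual rate compounded monthly, the periodic rate is the nominal rate divided by 12.
i = 0.00863 / 12 = 0.0007192 = 0.0719%.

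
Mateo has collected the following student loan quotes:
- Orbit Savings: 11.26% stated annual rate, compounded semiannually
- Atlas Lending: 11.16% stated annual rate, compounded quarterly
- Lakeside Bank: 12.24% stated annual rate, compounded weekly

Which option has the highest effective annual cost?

Lakeside Bank

Orbit Savings: (1 + 0.1126/2)^2 − 1 = 11.577%
Atlas Lending: (1 + 0.1116/4)^4 − 1 = 11.636%
Lakeside Bank: (1 + 0.1224/52)^52 − 1 = 13.004%
The highest effective annual rate is Lakeside Bank at 13.004%.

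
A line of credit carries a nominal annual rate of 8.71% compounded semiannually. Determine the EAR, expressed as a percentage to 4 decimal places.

8.8997%

EAR = (1 + 0.0871/2)^2 − 1.
= 1.088997 − 1 = 8.8997%.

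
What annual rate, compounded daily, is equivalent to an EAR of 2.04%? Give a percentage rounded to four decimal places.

2.0195%

(1 + r/365)^365 − 1 = 0.0204, so 1 + r/365 = 1.0204^(1/365).
r/365 = 0.000055, so r = 0.020195 = 2.0195%.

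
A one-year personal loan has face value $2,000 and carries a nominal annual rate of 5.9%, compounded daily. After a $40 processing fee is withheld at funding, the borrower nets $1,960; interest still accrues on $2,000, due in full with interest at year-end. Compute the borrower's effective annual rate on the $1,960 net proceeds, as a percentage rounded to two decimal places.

Amount owed after one year: 2,000 × (1 + 0.059/365)^365 = 2,000 × 1.060770 = $2,121.54.
Effective rate on net proceeds: 2,121.54 / 1,960 − 1 = 0.082419 = 8.24%.

8.24%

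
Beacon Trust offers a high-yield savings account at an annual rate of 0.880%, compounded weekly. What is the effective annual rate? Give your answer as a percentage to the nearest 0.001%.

0.884%

EAR = (1 + 0.00880/52)^52 − 1.
= 1.008838 − 1 = 0.884%.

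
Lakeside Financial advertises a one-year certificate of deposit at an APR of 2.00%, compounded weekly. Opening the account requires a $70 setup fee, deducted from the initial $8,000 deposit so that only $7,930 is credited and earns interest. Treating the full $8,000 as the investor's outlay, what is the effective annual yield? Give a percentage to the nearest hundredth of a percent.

Value after one year: 7,930 × (1 + 0.0200/52)^52 = 7,930 × 1.020197 = $8,090.17.
Effective yield on the $8,000 outlay: 8,090.17 / 8,000 − 1 = 0.011271 = 1.13%.

1.13%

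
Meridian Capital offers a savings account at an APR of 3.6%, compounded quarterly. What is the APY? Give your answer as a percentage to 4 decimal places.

EAR = (1 + 0.036/4)^4 − 1.
= (1 + 0.009000)^4 − 1 = 1.036489 − 1 = 3.6489%.

3.6489%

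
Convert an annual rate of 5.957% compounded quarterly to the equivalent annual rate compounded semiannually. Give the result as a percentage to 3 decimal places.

6.001%

EAR = (1 + 0.05957/4)^4 − 1 = 0.060914.
Solve (1 + r/2)^2 = 1.060914: r/2 = 1.060914^(1/2) − 1 = 0.030007, so r = 0.060014 = 6.001%.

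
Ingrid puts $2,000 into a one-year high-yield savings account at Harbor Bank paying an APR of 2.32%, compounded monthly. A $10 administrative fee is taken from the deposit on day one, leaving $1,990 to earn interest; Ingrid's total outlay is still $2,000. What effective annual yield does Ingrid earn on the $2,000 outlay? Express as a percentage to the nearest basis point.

1.83%

Value after one year: 1,990 × (1 + 0.0232/12)^12 = 1,990 × 1.023448 = $2,036.66.
Effective yield on the $2,000 outlay: 2,036.66 / 2,000 − 1 = 0.018331 = 1.83%.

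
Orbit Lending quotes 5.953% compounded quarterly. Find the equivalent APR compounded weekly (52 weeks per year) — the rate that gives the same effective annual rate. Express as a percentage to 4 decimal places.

5.9125%

EAR = (1 + 0.05953/4)^4 − 1 = 0.060872.
Solve (1 + r/52)^52 = 1.060872: r/52 = 1.060872^(1/52) − 1 = 0.001137, so r = 0.059125 = 5.9125%.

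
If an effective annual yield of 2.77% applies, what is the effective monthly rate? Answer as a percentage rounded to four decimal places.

0.2280%

The per-month rate i satisfies (1 + i)^12 = 1 + 0.0277.
i = 1.0277^(1/12) − 1 = 0.0022795 = 0.2280%.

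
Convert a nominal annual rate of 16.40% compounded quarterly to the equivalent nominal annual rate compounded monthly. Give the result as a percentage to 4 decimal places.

16.1808%

EAR = (1 + 0.1640/4)^4 − 1 = 0.174365.
Solve (1 + r/12)^12 = 1.174365: r/12 = 1.174365^(1/12) − 1 = 0.013484, so r = 0.161808 = 16.1808%.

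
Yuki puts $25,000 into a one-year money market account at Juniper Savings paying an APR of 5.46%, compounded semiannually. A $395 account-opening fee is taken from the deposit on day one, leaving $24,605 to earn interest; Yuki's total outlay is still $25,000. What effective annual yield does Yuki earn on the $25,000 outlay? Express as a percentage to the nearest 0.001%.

Value after one year: 24,605 × (1 + 0.0546/2)^2 = 24,605 × 1.055345 = $25,966.77.
Effective yield on the $25,000 outlay: 25,966.77 / 25,000 − 1 = 0.038671 = 3.867%.

3.867%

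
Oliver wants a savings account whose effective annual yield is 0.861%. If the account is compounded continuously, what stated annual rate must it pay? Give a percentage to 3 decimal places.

0.857%

Continuous: nominal r satisfies e^r − 1 = 0.00861.
r = ln(1 + 0.00861) = ln(1.00861) = 0.008573 = 0.857%.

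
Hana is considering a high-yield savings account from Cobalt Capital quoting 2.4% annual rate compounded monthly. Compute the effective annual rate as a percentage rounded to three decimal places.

EAR = (1 + 0.024/12)^12 − 1.
= (1 + 0.002000)^12 − 1 = 1.024266 − 1 = 2.427%.

2.427%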